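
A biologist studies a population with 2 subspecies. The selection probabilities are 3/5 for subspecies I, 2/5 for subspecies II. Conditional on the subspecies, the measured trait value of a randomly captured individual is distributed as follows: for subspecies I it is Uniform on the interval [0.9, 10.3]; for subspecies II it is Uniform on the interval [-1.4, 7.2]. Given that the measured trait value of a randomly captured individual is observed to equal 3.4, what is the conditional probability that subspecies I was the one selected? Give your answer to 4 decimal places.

Likelihoods f(3.4 | ·): I: 0.106383; II: 0.116279.
Posterior ∝ prior × likelihood. Numerator for I: 0.6·0.106383 = 0.0638298.
Normalizing constant: 0.6·0.106383 + 0.4·0.116279 = 0.110341.
P(I | observation) = 0.0638298 / 0.110341 = 0.578475.

0.5785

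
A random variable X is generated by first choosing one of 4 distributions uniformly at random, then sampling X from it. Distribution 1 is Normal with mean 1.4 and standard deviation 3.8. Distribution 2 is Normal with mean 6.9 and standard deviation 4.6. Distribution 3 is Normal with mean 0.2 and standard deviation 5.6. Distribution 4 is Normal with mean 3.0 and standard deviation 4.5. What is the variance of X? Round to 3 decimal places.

28.189

Per component, 1: μ=1.4, E[X²]=16.4; 2: μ=6.9, E[X²]=68.77; 3: μ=0.2, E[X²]=31.4; 4: μ=3, E[X²]=29.25.
E[X] = 0.25·1.4 + 0.25·6.9 + 0.25·0.2 + 0.25·3 = 2.875.
E[X²] = 0.25·16.4 + 0.25·68.77 + 0.25·31.4 + 0.25·29.25 = 36.455.
Var(X) = E[X²] − (E[X])² = 36.455 − 8.26562 = 28.1894.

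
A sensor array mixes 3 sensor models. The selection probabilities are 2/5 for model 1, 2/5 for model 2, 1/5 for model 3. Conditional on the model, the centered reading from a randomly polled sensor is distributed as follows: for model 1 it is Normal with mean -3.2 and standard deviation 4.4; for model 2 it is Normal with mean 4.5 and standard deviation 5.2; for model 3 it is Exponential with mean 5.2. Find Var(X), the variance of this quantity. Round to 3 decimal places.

Per component, 1: μ=-3.2, E[X²]=29.6; 2: μ=4.5, E[X²]=47.29; 3: μ=5.2, E[X²]=54.08.
E[X] = 0.4·-3.2 + 0.4·4.5 + 0.2·5.2 = 1.56.
E[X²] = 0.4·29.6 + 0.4·47.29 + 0.2·54.08 = 41.572.
Var(X) = E[X²] − (E[X])² = 41.572 − 2.4336 = 39.1384.

39.138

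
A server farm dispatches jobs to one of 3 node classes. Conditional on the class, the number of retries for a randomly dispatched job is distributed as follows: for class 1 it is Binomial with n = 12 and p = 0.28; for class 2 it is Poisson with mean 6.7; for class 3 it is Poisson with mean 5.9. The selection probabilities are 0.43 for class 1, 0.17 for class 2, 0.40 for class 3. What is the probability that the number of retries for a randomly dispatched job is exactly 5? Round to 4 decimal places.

Conditional on each class, P(X = 5): 1: 0.136723; 2: 0.13849; 3: 0.163208.
By total probability, P(X = 5) = 0.43·0.136723 + 0.17·0.13849 + 0.4·0.163208 = 0.147618.

0.1476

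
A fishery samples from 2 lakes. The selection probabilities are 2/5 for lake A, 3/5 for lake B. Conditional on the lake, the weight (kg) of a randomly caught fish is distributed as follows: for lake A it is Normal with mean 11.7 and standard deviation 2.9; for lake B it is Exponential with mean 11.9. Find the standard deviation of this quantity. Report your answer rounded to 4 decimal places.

Per component, A: μ=11.7, E[X²]=145.3; B: μ=11.9, E[X²]=283.22.
E[X] = 0.4·11.7 + 0.6·11.9 = 11.82.
E[X²] = 0.4·145.3 + 0.6·283.22 = 228.052.
Var(X) = E[X²] − (E[X])² = 228.052 − 139.712 = 88.3396.
SD(X) = √88.3396 = 9.39891.

9.3989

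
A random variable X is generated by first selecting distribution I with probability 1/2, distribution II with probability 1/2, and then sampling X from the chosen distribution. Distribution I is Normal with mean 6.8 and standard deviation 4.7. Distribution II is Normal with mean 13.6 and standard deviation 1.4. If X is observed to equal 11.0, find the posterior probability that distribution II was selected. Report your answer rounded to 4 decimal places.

Likelihoods f(11.0 | ·): I: 0.0569389; II: 0.0507979.
Posterior ∝ prior × likelihood. Numerator for II: 0.5·0.0507979 = 0.0253989.
Normalizing constant: 0.5·0.0569389 + 0.5·0.0507979 = 0.0538684.
P(II | observation) = 0.0253989 / 0.0538684 = 0.4715.

0.4715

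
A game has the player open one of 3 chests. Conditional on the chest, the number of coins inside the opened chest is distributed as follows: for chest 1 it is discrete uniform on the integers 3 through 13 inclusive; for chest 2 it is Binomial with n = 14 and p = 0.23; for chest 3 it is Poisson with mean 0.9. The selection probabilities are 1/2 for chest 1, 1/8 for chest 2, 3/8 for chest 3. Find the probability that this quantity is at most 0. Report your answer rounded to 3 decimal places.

Conditional on each chest, P(X ≤ 0): 1: 0; 2: 0.0257555; 3: 0.40657.
By total probability, P(X ≤ 0) = 0.5·0 + 0.125·0.0257555 + 0.375·0.40657 = 0.155683.

0.156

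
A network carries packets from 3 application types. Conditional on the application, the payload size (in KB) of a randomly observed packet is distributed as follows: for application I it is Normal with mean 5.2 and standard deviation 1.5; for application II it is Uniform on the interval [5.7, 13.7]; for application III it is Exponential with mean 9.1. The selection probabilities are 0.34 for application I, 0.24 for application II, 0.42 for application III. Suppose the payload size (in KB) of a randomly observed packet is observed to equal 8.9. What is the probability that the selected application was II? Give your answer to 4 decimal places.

Likelihoods f(8.9 | ·): I: 0.012694; II: 0.125; III: 0.0413246.
Posterior ∝ prior × likelihood. Numerator for II: 0.24·0.125 = 0.03.
Normalizing constant: 0.34·0.012694 + 0.24·0.125 + 0.42·0.0413246 = 0.0516723.
P(II | observation) = 0.03 / 0.0516723 = 0.580582.

0.5806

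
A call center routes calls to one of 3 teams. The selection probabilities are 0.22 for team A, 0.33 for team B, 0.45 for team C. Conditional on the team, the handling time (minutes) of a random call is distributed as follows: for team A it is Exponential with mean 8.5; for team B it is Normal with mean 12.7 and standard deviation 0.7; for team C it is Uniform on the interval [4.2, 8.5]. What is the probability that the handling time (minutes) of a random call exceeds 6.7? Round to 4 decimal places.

Conditional on each team, P(X > 6.7): A: 0.454646; B: 1; C: 0.418605.
By total probability, P(X > 6.7) = 0.22·0.454646 + 0.33·1 + 0.45·0.418605 = 0.618394.

0.6184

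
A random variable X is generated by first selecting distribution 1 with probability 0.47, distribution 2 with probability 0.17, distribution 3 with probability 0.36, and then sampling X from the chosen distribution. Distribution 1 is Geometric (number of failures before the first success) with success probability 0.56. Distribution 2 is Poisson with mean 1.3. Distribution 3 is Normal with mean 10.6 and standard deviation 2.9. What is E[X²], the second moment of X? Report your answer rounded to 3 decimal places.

For each component E[X²] = Var + (mean)², giving 1: 2.02041; 2: 2.99; 3: 120.77.
Overall E[X²] = 0.47·2.02041 + 0.17·2.99 + 0.36·120.77 = 44.9351.

44.935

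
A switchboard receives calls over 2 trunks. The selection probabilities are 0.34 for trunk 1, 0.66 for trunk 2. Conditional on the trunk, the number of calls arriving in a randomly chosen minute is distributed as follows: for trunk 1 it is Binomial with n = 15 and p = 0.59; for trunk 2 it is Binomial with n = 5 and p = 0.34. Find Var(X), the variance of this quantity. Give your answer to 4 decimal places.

Per component, 1: μ=8.85, E[X²]=81.951; 2: μ=1.7, E[X²]=4.012.
E[X] = 0.34·8.85 + 0.66·1.7 = 4.131.
E[X²] = 0.34·81.951 + 0.66·4.012 = 30.5113.
Var(X) = E[X²] − (E[X])² = 30.5113 − 17.0652 = 13.4461.

13.4461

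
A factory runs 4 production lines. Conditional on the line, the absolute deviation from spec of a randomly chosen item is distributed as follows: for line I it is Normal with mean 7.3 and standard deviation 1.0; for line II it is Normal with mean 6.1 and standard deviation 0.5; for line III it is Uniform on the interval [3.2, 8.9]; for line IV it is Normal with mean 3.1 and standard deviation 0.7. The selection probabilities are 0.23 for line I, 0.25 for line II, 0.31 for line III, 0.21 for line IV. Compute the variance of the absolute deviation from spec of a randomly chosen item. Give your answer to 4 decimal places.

Per component, I: μ=7.3, E[X²]=54.29; II: μ=6.1, E[X²]=37.46; III: μ=6.05, E[X²]=39.31; IV: μ=3.1, E[X²]=10.1.
E[X] = 0.23·7.3 + 0.25·6.1 + 0.31·6.05 + 0.21·3.1 = 5.7305.
E[X²] = 0.23·54.29 + 0.25·37.46 + 0.31·39.31 + 0.21·10.1 = 36.1588.
Var(X) = E[X²] − (E[X])² = 36.1588 − 32.8386 = 3.32017.

3.3202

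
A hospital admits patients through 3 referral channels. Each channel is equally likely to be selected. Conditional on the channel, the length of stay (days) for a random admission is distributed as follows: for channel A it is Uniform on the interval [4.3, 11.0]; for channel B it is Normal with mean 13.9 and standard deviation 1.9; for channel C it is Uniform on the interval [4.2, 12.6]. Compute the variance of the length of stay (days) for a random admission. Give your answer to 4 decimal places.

12.1742

Per component, A: μ=7.65, E[X²]=62.2633; B: μ=13.9, E[X²]=196.82; C: μ=8.4, E[X²]=76.44.
E[X] = 0.333333·7.65 + 0.333333·13.9 + 0.333333·8.4 = 9.98333.
E[X²] = 0.333333·62.2633 + 0.333333·196.82 + 0.333333·76.44 = 111.841.
Var(X) = E[X²] − (E[X])² = 111.841 − 99.6669 = 12.1742.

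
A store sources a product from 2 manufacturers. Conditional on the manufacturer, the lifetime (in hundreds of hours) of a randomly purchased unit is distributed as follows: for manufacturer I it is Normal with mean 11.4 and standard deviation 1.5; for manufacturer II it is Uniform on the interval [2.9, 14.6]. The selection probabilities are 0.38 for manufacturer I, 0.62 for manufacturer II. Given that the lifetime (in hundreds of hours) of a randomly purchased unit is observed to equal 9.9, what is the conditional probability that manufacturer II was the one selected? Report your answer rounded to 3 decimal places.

0.464

Likelihoods f(9.9 | ·): I: 0.161314; II: 0.0854701.
Posterior ∝ prior × likelihood. Numerator for II: 0.62·0.0854701 = 0.0529915.
Normalizing constant: 0.38·0.161314 + 0.62·0.0854701 = 0.114291.
P(II | observation) = 0.0529915 / 0.114291 = 0.463655.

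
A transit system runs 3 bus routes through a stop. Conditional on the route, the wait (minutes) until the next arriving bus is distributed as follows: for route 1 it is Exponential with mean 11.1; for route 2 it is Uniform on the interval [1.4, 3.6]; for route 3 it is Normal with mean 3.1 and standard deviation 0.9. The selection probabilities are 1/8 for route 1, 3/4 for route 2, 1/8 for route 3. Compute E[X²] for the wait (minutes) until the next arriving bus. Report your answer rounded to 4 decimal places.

37.0950

For each component E[X²] = Var + (mean)², giving 1: 246.42; 2: 6.65333; 3: 10.42.
Overall E[X²] = 0.125·246.42 + 0.75·6.65333 + 0.125·10.42 = 37.095.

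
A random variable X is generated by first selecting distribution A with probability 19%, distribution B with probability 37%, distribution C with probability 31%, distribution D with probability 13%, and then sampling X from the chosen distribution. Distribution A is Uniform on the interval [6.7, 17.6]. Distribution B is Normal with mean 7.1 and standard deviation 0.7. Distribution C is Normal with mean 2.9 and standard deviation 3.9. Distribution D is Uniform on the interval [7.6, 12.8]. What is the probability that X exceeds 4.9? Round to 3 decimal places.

0.784

Conditional on each component, P(X > 4.9): A: 1; B: 0.999163; C: 0.304038; D: 1.
By total probability, P(X > 4.9) = 0.19·1 + 0.37·0.999163 + 0.31·0.304038 + 0.13·1 = 0.783942.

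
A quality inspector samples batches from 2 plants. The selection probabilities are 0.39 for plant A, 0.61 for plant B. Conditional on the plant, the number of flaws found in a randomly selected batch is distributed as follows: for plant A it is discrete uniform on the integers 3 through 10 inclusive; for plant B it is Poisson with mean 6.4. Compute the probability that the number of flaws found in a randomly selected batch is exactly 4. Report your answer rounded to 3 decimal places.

Conditional on each plant, P(X = 4): A: 0.125; B: 0.116151.
By total probability, P(X = 4) = 0.39·0.125 + 0.61·0.116151 = 0.119602.

0.120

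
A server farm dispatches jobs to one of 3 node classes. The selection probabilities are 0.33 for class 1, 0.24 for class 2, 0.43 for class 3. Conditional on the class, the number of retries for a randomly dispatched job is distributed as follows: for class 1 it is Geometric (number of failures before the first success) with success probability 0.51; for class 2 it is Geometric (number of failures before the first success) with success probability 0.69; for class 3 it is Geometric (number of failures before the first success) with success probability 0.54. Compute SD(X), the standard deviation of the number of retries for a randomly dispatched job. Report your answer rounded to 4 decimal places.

Per component, 1: μ=0.960784, E[X²]=2.807; 2: μ=0.449275, E[X²]=0.852972; 3: μ=0.851852, E[X²]=2.30316.
E[X] = 0.33·0.960784 + 0.24·0.449275 + 0.43·0.851852 = 0.791181.
E[X²] = 0.33·2.807 + 0.24·0.852972 + 0.43·2.30316 = 2.12138.
Var(X) = E[X²] − (E[X])² = 2.12138 − 0.625968 = 1.49541.
SD(X) = √1.49541 = 1.22287.

1.2229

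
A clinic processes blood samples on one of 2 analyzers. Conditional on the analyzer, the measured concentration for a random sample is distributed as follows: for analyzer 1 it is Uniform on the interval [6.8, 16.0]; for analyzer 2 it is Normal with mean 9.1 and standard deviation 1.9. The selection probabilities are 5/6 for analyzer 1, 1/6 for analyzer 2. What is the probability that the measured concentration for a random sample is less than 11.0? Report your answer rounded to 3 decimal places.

Conditional on each analyzer, P(X < 11.0): 1: 0.456522; 2: 0.841345.
By total probability, P(X < 11.0) = 0.833333·0.456522 + 0.166667·0.841345 = 0.520659.

0.521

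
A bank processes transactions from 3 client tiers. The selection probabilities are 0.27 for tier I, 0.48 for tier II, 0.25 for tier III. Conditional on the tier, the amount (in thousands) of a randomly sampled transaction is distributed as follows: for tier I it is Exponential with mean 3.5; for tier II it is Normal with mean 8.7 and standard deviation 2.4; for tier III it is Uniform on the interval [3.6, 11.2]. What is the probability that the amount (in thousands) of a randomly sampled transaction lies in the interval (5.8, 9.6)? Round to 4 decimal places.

Conditional on each tier, P(5.8 < X < 9.6): I: 0.126297; II: 0.53271; III: 0.5.
By total probability, P(5.8 < X < 9.6) = 0.27·0.126297 + 0.48·0.53271 + 0.25·0.5 = 0.414801.

0.4148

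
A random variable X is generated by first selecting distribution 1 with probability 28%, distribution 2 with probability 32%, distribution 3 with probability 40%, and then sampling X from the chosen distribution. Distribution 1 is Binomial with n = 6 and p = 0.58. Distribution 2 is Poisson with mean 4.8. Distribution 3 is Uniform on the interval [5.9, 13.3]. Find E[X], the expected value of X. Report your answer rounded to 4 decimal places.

6.3504

Component means — 1: 3.48; 2: 4.8; 3: 9.6.
E[X] = 0.28·3.48 + 0.32·4.8 + 0.4·9.6 = 6.3504.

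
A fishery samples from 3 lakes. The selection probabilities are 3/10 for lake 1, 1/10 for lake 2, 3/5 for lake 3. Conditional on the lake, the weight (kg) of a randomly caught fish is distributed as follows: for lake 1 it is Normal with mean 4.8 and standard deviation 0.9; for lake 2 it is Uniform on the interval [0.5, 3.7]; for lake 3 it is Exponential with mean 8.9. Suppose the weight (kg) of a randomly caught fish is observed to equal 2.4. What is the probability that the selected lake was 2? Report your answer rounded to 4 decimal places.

0.3611

Likelihoods f(2.4 | ·): 1: 0.0126622; 2: 0.3125; 3: 0.0858019.
Posterior ∝ prior × likelihood. Numerator for 2: 0.1·0.3125 = 0.03125.
Normalizing constant: 0.3·0.0126622 + 0.1·0.3125 + 0.6·0.0858019 = 0.0865298.
P(2 | observation) = 0.03125 / 0.0865298 = 0.361147.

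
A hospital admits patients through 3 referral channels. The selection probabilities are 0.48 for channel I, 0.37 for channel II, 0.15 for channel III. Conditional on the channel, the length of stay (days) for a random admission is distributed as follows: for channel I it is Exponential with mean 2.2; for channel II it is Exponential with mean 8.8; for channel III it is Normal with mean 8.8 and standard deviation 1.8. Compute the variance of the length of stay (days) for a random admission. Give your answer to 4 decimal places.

Per component, I: μ=2.2, E[X²]=9.68; II: μ=8.8, E[X²]=154.88; III: μ=8.8, E[X²]=80.68.
E[X] = 0.48·2.2 + 0.37·8.8 + 0.15·8.8 = 5.632.
E[X²] = 0.48·9.68 + 0.37·154.88 + 0.15·80.68 = 74.054.
Var(X) = E[X²] − (E[X])² = 74.054 − 31.7194 = 42.3346.

42.3346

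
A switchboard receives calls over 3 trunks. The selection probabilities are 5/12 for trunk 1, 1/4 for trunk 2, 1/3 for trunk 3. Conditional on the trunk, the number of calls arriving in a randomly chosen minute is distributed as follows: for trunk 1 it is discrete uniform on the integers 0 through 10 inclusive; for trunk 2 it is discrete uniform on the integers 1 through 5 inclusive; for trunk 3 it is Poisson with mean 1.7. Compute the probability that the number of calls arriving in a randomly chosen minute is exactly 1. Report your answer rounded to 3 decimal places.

0.191

Conditional on each trunk, P(X = 1): 1: 0.0909091; 2: 0.2; 3: 0.310562.
By total probability, P(X = 1) = 0.416667·0.0909091 + 0.25·0.2 + 0.333333·0.310562 = 0.191399.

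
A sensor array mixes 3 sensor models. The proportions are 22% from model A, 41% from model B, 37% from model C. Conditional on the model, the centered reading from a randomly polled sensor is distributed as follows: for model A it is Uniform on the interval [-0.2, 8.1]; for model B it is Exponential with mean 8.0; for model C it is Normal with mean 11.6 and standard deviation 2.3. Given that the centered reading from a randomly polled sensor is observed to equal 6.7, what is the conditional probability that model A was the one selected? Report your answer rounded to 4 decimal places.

Likelihoods f(6.7 | ·): A: 0.120482; B: 0.0540989; C: 0.017931.
Posterior ∝ prior × likelihood. Numerator for A: 0.22·0.120482 = 0.026506.
Normalizing constant: 0.22·0.120482 + 0.41·0.0540989 + 0.37·0.017931 = 0.055321.
P(A | observation) = 0.026506 / 0.055321 = 0.479131.

0.4791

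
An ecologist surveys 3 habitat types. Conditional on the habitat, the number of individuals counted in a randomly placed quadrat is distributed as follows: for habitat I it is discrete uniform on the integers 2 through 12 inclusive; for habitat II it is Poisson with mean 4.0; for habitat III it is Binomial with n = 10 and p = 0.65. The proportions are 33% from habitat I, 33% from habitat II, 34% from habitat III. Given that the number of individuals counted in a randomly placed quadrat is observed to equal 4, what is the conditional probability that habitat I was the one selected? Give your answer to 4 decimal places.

Likelihoods P(X=4 | ·): I: 0.0909091; II: 0.195367; III: 0.0689098.
Posterior ∝ prior × likelihood. Numerator for I: 0.33·0.0909091 = 0.03.
Normalizing constant: 0.33·0.0909091 + 0.33·0.195367 + 0.34·0.0689098 = 0.1179.
P(I | observation) = 0.03 / 0.1179 = 0.254452.

0.2545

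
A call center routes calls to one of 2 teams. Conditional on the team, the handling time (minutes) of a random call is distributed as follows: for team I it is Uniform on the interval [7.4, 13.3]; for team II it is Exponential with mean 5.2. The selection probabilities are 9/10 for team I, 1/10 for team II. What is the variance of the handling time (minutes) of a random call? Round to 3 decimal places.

Per component, I: μ=10.35, E[X²]=110.023; II: μ=5.2, E[X²]=54.08.
E[X] = 0.9·10.35 + 0.1·5.2 = 9.835.
E[X²] = 0.9·110.023 + 0.1·54.08 = 104.429.
Var(X) = E[X²] − (E[X])² = 104.429 − 96.7272 = 7.70178.

7.702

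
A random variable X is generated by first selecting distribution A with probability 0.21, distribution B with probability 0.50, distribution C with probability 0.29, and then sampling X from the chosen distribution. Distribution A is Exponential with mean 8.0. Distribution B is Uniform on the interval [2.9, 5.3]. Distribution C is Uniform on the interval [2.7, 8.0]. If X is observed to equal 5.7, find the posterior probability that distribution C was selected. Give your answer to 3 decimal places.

0.810

Likelihoods f(5.7 | ·): A: 0.0613021; B: 0; C: 0.188679.
Posterior ∝ prior × likelihood. Numerator for C: 0.29·0.188679 = 0.054717.
Normalizing constant: 0.21·0.0613021 + 0.5·0 + 0.29·0.188679 = 0.0675904.
P(C | observation) = 0.054717 / 0.0675904 = 0.809538.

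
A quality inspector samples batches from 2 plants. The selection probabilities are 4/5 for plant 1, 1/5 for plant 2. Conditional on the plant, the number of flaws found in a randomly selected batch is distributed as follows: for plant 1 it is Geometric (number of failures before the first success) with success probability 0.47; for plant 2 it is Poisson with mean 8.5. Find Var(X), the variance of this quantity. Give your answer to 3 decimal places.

Per component, 1: μ=1.12766, E[X²]=3.67089; 2: μ=8.5, E[X²]=80.75.
E[X] = 0.8·1.12766 + 0.2·8.5 = 2.60213.
E[X²] = 0.8·3.67089 + 0.2·80.75 = 19.0867.
Var(X) = E[X²] − (E[X])² = 19.0867 − 6.77107 = 12.3156.

12.316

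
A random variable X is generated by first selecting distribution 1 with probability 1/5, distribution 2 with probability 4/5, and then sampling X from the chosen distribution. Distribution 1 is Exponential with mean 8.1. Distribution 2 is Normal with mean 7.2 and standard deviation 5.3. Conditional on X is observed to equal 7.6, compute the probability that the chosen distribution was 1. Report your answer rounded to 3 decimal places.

Likelihoods f(7.6 | ·): 1: 0.0483091; 2: 0.0750581.
Posterior ∝ prior × likelihood. Numerator for 1: 0.2·0.0483091 = 0.00966182.
Normalizing constant: 0.2·0.0483091 + 0.8·0.0750581 = 0.0697083.
P(1 | observation) = 0.00966182 / 0.0697083 = 0.138604.

0.139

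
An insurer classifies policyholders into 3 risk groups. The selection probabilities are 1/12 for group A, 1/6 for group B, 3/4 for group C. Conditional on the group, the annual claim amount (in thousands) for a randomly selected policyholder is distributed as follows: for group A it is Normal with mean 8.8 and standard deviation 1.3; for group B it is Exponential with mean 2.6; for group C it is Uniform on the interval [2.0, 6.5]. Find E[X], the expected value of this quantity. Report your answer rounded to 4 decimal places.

Component means — A: 8.8; B: 2.6; C: 4.25.
E[X] = 0.0833333·8.8 + 0.166667·2.6 + 0.75·4.25 = 4.35417.

4.3542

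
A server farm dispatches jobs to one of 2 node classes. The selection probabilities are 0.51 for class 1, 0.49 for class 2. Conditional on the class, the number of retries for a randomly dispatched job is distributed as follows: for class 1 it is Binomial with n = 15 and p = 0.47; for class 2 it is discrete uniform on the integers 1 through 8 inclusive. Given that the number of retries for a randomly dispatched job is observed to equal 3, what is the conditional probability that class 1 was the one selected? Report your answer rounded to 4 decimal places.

Likelihoods P(X=3 | ·): 1: 0.0232068; 2: 0.125.
Posterior ∝ prior × likelihood. Numerator for 1: 0.51·0.0232068 = 0.0118355.
Normalizing constant: 0.51·0.0232068 + 0.49·0.125 = 0.0730855.
P(1 | observation) = 0.0118355 / 0.0730855 = 0.16194.

0.1619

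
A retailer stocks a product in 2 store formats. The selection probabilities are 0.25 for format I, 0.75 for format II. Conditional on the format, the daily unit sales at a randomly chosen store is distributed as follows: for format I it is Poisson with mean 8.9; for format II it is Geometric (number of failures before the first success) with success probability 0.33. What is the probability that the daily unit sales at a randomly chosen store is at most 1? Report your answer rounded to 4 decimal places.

Conditional on each format, P(X ≤ 1): I: 0.00135025; II: 0.5511.
By total probability, P(X ≤ 1) = 0.25·0.00135025 + 0.75·0.5511 = 0.413663.

0.4137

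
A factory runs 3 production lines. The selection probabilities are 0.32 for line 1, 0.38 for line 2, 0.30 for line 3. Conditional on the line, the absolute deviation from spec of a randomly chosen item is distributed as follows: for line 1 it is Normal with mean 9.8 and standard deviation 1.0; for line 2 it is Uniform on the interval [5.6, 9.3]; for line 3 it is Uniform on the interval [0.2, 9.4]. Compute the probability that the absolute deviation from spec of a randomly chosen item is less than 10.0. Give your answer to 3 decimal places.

0.865

Conditional on each line, P(X < 10.0): 1: 0.57926; 2: 1; 3: 1.
By total probability, P(X < 10.0) = 0.32·0.57926 + 0.38·1 + 0.3·1 = 0.865363.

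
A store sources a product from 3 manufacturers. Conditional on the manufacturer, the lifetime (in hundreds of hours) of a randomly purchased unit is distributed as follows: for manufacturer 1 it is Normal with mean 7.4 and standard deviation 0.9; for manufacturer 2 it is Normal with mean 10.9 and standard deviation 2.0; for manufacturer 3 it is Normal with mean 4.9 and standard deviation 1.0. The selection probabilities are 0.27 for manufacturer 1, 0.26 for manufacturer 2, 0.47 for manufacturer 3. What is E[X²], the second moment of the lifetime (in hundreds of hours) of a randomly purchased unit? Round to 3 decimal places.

For each component E[X²] = Var + (mean)², giving 1: 55.57; 2: 122.81; 3: 25.01.
Overall E[X²] = 0.27·55.57 + 0.26·122.81 + 0.47·25.01 = 58.6892.

58.689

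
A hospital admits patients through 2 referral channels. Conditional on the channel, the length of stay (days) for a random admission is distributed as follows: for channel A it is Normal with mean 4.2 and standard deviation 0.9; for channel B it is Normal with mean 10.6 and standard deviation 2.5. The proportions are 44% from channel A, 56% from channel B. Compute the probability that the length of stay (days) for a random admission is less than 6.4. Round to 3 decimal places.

Conditional on each channel, P(X < 6.4): A: 0.992746; B: 0.0464787.
By total probability, P(X < 6.4) = 0.44·0.992746 + 0.56·0.0464787 = 0.462836.

0.463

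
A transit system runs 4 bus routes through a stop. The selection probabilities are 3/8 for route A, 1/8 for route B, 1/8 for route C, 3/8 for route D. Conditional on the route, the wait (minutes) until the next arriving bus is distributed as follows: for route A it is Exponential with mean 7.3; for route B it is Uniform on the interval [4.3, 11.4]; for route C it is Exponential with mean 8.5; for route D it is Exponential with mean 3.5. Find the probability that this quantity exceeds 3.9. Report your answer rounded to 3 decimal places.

Conditional on each route, P(X > 3.9): A: 0.586111; B: 1; C: 0.632027; D: 0.32815.
By total probability, P(X > 3.9) = 0.375·0.586111 + 0.125·1 + 0.125·0.632027 + 0.375·0.32815 = 0.546851.

0.547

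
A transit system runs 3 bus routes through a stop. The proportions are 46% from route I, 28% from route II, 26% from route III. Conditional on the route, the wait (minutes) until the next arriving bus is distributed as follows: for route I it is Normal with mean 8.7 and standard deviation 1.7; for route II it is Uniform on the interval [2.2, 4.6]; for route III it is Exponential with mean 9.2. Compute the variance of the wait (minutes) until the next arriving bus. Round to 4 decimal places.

29.5671

Per component, I: μ=8.7, E[X²]=78.58; II: μ=3.4, E[X²]=12.04; III: μ=9.2, E[X²]=169.28.
E[X] = 0.46·8.7 + 0.28·3.4 + 0.26·9.2 = 7.346.
E[X²] = 0.46·78.58 + 0.28·12.04 + 0.26·169.28 = 83.5308.
Var(X) = E[X²] − (E[X])² = 83.5308 − 53.9637 = 29.5671.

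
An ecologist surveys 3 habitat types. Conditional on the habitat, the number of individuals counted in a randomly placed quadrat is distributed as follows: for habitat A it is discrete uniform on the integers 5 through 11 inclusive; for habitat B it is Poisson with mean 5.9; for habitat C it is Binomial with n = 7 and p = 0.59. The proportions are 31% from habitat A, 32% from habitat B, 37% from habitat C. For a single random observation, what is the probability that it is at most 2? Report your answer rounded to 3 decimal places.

Conditional on each habitat, P(X ≤ 2): A: 0; B: 0.0665822; C: 0.106258.
By total probability, P(X ≤ 2) = 0.31·0 + 0.32·0.0665822 + 0.37·0.106258 = 0.0606216.

0.061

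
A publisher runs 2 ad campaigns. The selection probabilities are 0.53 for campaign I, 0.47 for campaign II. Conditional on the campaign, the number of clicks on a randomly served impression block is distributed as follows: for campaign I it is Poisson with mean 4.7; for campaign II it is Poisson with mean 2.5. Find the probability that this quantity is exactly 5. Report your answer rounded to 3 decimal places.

Conditional on each campaign, P(X = 5): I: 0.17383; II: 0.0668009.
By total probability, P(X = 5) = 0.53·0.17383 + 0.47·0.0668009 = 0.123526.

0.124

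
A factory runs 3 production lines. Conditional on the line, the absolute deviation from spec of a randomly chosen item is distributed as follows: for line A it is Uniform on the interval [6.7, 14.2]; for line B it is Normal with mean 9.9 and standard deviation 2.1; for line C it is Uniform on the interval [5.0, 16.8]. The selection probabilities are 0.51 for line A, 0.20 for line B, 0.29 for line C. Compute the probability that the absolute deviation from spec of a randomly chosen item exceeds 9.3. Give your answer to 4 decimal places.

0.6400

Conditional on each line, P(X > 9.3): A: 0.653333; B: 0.612452; C: 0.635593.
By total probability, P(X > 9.3) = 0.51·0.653333 + 0.2·0.612452 + 0.29·0.635593 = 0.640012.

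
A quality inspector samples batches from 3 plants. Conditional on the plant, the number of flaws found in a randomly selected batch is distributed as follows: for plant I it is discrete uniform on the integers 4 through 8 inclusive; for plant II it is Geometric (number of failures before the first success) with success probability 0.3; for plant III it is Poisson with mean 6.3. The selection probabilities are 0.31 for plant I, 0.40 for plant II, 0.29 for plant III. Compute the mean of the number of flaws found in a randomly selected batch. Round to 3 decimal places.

Component means — I: 6; II: 2.33333; III: 6.3.
E[X] = 0.31·6 + 0.4·2.33333 + 0.29·6.3 = 4.62033.

4.620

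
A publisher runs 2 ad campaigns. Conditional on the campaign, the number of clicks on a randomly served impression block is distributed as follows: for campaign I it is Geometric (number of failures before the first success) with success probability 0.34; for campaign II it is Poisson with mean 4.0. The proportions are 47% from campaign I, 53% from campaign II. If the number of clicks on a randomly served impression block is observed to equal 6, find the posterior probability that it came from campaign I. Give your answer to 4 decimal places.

0.1930

Likelihoods P(X=6 | ·): I: 0.0281023; II: 0.104196.
Posterior ∝ prior × likelihood. Numerator for I: 0.47·0.0281023 = 0.0132081.
Normalizing constant: 0.47·0.0281023 + 0.53·0.104196 = 0.0684318.
P(I | observation) = 0.0132081 / 0.0684318 = 0.193011.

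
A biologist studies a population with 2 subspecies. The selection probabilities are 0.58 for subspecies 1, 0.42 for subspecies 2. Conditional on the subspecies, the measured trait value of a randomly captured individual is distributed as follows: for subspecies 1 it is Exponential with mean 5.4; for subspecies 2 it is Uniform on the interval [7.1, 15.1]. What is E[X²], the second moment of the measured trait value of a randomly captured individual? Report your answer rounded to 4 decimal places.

For each component E[X²] = Var + (mean)², giving 1: 58.32; 2: 128.543.
Overall E[X²] = 0.58·58.32 + 0.42·128.543 = 87.8138.

87.8138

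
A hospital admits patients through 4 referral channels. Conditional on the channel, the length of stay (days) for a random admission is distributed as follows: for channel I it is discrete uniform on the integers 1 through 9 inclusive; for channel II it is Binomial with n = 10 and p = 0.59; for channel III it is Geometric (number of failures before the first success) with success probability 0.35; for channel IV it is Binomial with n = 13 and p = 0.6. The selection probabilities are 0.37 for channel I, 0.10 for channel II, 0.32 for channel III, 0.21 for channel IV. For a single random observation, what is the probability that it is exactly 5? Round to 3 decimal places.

Conditional on each channel, P(X = 5): I: 0.111111; II: 0.208728; III: 0.0406102; IV: 0.0655865.
By total probability, P(X = 5) = 0.37·0.111111 + 0.1·0.208728 + 0.32·0.0406102 + 0.21·0.0655865 = 0.0887523.

0.089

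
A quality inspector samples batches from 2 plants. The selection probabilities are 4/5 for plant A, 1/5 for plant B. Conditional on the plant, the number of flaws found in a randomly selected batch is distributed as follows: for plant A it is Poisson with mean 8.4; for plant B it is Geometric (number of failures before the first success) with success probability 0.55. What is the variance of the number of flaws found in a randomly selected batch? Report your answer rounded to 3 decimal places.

16.215

Per component, A: μ=8.4, E[X²]=78.96; B: μ=0.818182, E[X²]=2.15702.
E[X] = 0.8·8.4 + 0.2·0.818182 = 6.88364.
E[X²] = 0.8·78.96 + 0.2·2.15702 = 63.5994.
Var(X) = E[X²] − (E[X])² = 63.5994 − 47.3844 = 16.215.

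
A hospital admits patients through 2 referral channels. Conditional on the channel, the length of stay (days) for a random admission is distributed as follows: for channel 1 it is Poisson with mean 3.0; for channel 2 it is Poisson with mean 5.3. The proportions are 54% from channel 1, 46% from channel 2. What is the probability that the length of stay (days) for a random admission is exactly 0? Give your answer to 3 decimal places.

0.029

Conditional on each channel, P(X = 0): 1: 0.0497871; 2: 0.00499159.
By total probability, P(X = 0) = 0.54·0.0497871 + 0.46·0.00499159 = 0.0291812.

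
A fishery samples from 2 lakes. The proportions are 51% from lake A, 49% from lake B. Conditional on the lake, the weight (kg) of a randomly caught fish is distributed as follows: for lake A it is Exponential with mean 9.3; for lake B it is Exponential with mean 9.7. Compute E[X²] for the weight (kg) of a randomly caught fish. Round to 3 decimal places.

180.428

For each component E[X²] = Var + (mean)², giving A: 172.98; B: 188.18.
Overall E[X²] = 0.51·172.98 + 0.49·188.18 = 180.428.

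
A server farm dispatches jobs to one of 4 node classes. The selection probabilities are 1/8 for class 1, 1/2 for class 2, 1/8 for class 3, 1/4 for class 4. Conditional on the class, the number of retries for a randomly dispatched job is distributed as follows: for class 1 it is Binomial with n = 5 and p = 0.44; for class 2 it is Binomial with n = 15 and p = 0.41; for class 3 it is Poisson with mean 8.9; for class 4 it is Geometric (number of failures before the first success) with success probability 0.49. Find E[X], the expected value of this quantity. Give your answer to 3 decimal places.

Component means — 1: 2.2; 2: 6.15; 3: 8.9; 4: 1.04082.
E[X] = 0.125·2.2 + 0.5·6.15 + 0.125·8.9 + 0.25·1.04082 = 4.7227.

4.723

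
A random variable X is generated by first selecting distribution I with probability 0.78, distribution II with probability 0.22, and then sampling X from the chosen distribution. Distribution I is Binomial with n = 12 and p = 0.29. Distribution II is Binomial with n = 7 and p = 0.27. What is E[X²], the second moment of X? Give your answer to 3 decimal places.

For each component E[X²] = Var + (mean)², giving I: 14.5812; II: 4.9518.
Overall E[X²] = 0.78·14.5812 + 0.22·4.9518 = 12.4627.

12.463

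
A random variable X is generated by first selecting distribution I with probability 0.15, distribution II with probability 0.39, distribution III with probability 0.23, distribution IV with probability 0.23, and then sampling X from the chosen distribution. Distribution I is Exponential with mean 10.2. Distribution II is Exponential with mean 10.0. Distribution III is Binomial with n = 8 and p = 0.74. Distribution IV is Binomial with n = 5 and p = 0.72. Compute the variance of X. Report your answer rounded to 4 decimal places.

62.7810

Per component, I: μ=10.2, E[X²]=208.08; II: μ=10, E[X²]=200; III: μ=5.92, E[X²]=36.5856; IV: μ=3.6, E[X²]=13.968.
E[X] = 0.15·10.2 + 0.39·10 + 0.23·5.92 + 0.23·3.6 = 7.6196.
E[X²] = 0.15·208.08 + 0.39·200 + 0.23·36.5856 + 0.23·13.968 = 120.839.
Var(X) = E[X²] − (E[X])² = 120.839 − 58.0583 = 62.781.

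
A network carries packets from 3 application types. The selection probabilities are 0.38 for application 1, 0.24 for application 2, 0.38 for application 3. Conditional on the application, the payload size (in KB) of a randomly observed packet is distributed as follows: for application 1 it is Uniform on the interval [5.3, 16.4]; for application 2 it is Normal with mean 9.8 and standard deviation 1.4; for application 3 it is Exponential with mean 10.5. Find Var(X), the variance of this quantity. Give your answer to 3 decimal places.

Per component, 1: μ=10.85, E[X²]=127.99; 2: μ=9.8, E[X²]=98; 3: μ=10.5, E[X²]=220.5.
E[X] = 0.38·10.85 + 0.24·9.8 + 0.38·10.5 = 10.465.
E[X²] = 0.38·127.99 + 0.24·98 + 0.38·220.5 = 155.946.
Var(X) = E[X²] − (E[X])² = 155.946 − 109.516 = 46.43.

46.430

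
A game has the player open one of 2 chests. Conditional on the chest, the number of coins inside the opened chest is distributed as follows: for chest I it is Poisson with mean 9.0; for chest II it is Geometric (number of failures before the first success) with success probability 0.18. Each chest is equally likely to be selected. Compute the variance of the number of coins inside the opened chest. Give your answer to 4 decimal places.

Per component, I: μ=9, E[X²]=90; II: μ=4.55556, E[X²]=46.0617.
E[X] = 0.5·9 + 0.5·4.55556 = 6.77778.
E[X²] = 0.5·90 + 0.5·46.0617 = 68.0309.
Var(X) = E[X²] − (E[X])² = 68.0309 − 45.9383 = 22.0926.

22.0926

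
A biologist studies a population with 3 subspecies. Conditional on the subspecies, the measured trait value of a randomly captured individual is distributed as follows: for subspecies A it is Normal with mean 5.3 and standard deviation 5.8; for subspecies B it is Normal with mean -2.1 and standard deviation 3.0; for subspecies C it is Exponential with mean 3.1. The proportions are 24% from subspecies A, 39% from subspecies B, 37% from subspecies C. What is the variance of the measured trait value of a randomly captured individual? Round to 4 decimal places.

24.5965

Per component, A: μ=5.3, E[X²]=61.73; B: μ=-2.1, E[X²]=13.41; C: μ=3.1, E[X²]=19.22.
E[X] = 0.24·5.3 + 0.39·-2.1 + 0.37·3.1 = 1.6.
E[X²] = 0.24·61.73 + 0.39·13.41 + 0.37·19.22 = 27.1565.
Var(X) = E[X²] − (E[X])² = 27.1565 − 2.56 = 24.5965.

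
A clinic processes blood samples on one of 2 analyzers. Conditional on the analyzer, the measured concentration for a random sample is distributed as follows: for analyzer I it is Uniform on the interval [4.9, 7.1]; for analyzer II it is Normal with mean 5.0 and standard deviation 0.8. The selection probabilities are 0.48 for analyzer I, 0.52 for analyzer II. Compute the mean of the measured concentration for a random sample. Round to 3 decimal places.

5.480

Component means — I: 6; II: 5.
E[X] = 0.48·6 + 0.52·5 = 5.48.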